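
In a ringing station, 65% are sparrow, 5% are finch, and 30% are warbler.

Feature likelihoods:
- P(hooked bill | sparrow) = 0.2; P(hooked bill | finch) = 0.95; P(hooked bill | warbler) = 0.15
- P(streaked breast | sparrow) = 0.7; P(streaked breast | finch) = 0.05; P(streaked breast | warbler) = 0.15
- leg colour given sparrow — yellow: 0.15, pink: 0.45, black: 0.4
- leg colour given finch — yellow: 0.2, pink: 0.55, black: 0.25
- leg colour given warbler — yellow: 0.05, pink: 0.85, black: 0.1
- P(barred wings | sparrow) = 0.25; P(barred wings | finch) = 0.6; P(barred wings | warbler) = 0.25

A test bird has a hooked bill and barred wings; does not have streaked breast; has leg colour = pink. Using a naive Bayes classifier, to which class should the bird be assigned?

finch

sparrow: 0.65 × 0.2 × (1−0.7) × 0.45 × 0.25 = 0.0043875
finch: 0.05 × 0.95 × (1−0.05) × 0.55 × 0.6 = 0.01489125
warbler: 0.3 × 0.15 × (1−0.15) × 0.85 × 0.25 = 0.008128125
Highest score → finch.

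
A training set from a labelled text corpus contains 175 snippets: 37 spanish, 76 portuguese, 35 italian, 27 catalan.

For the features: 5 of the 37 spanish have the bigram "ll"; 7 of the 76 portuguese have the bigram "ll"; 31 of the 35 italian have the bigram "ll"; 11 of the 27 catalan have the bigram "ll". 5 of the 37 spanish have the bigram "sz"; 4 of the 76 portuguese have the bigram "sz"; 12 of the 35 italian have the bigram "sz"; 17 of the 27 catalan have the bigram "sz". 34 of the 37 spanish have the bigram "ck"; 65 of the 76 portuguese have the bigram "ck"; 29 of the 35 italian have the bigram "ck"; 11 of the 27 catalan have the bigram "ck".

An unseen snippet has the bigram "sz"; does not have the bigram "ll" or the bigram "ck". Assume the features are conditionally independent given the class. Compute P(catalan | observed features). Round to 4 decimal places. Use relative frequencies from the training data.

spanish: (37/175) × (32/37) × (5/37) × (3/37) ≈ 0.00200355
portuguese: (76/175) × (69/76) × (4/76) × (11/76) ≈ 0.00300356
italian: (35/175) × (4/35) × (12/35) × (6/35) ≈ 0.00134344
catalan: (27/175) × (16/27) × (17/27) × (16/27) ≈ 0.0341133
P(catalan | x) = 0.0341133 / 0.04046385 ≈ 0.8431

0.8431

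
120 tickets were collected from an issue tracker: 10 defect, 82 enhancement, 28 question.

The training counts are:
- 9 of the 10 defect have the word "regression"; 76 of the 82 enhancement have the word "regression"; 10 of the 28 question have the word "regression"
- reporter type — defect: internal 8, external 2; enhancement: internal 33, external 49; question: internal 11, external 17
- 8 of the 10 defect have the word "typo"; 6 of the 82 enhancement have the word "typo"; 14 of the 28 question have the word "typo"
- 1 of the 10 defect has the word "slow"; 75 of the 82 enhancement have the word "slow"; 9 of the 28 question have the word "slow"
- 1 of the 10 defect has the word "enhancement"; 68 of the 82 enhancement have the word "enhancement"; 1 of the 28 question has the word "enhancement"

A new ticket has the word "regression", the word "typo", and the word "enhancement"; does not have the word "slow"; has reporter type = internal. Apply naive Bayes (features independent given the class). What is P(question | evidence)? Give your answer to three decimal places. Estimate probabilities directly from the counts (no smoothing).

defect: (10/120) × (9/10) × (8/10) × (8/10) × (9/10) × (1/10) = 0.00432
enhancement: (82/120) × (76/82) × (33/82) × (6/82) × (7/82) × (68/82) ≈ 0.00132023
question: (28/120) × (10/28) × (11/28) × (14/28) × (19/28) × (1/28) ≈ 0.000396699
P(question | x) = 0.000396699 / 0.006036929 ≈ 0.066

0.066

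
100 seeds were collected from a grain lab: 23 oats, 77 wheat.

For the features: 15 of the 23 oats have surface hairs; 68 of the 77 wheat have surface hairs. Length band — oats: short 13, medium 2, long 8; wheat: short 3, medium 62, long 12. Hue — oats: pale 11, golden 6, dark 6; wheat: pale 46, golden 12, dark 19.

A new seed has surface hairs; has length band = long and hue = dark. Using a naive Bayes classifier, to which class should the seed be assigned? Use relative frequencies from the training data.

wheat

oats: (23/100) × (15/23) × (8/23) × (6/23) ≈ 0.0136106
wheat: (77/100) × (68/77) × (12/77) × (19/77) ≈ 0.0261494
Highest score → wheat.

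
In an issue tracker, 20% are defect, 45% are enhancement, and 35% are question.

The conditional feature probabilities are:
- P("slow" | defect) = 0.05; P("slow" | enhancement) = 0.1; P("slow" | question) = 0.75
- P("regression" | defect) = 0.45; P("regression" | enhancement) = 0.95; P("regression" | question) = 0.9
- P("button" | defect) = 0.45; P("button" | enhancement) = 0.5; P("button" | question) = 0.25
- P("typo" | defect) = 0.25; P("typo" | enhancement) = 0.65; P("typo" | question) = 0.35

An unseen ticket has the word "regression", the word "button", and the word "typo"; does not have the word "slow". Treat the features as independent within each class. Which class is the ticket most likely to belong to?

enhancement

defect: 0.2 × (1−0.05) × 0.45 × 0.45 × 0.25 = 0.00961875
enhancement: 0.45 × (1−0.1) × 0.95 × 0.5 × 0.65 = 0.12504375
question: 0.35 × (1−0.75) × 0.9 × 0.25 × 0.35 = 0.006890625
Highest score → enhancement.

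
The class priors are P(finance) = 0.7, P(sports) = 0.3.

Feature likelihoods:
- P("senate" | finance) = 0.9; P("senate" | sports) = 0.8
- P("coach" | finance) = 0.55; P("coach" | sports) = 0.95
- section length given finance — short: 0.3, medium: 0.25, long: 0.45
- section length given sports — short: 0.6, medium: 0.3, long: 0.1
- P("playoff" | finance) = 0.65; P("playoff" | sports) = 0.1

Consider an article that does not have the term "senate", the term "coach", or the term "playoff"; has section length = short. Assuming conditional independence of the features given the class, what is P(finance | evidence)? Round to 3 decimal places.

finance: 0.7 × (1−0.9) × (1−0.55) × 0.3 × (1−0.65) = 0.0033075
sports: 0.3 × (1−0.8) × (1−0.95) × 0.6 × (1−0.1) = 0.00162
P(finance | x) = 0.0033075 / 0.0049275 ≈ 0.671

0.671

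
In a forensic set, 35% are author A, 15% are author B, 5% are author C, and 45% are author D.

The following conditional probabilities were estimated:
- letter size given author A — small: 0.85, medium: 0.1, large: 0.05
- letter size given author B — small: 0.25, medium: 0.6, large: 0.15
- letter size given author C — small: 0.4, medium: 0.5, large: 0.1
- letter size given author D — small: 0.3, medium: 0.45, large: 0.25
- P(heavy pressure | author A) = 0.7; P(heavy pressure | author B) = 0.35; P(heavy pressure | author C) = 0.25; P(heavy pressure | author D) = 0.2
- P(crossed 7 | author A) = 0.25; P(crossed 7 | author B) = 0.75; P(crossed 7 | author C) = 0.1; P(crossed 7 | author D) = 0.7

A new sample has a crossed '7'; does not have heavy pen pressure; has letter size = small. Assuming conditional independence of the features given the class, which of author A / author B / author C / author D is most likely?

author D

author A: 0.35 × 0.85 × (1−0.7) × 0.25 = 0.0223125
author B: 0.15 × 0.25 × (1−0.35) × 0.75 = 0.01828125
author C: 0.05 × 0.4 × (1−0.25) × 0.1 = 0.0015
author D: 0.45 × 0.3 × (1−0.2) × 0.7 = 0.0756
Highest score → author D.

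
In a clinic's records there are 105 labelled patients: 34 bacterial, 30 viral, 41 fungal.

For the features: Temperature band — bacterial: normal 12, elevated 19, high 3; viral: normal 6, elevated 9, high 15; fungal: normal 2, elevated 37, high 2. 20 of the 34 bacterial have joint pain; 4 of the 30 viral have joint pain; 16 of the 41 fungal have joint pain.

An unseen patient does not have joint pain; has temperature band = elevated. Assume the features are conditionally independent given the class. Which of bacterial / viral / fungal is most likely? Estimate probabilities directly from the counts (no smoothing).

bacterial: (34/105) × (19/34) × (14/34) ≈ 0.0745098
viral: (30/105) × (9/30) × (26/30) ≈ 0.0742857
fungal: (41/105) × (37/41) × (25/41) ≈ 0.214866
Highest score → fungal.

fungal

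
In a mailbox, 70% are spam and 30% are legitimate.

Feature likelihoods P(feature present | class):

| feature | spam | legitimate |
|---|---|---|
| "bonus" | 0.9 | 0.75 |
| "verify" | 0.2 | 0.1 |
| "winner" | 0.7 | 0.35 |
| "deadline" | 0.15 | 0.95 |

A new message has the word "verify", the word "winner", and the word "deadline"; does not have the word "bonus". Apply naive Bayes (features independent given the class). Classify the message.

legitimate

spam: 0.7 × (1−0.9) × 0.2 × 0.7 × 0.15 = 0.00147
legitimate: 0.3 × (1−0.75) × 0.1 × 0.35 × 0.95 = 0.00249375
Highest score → legitimate.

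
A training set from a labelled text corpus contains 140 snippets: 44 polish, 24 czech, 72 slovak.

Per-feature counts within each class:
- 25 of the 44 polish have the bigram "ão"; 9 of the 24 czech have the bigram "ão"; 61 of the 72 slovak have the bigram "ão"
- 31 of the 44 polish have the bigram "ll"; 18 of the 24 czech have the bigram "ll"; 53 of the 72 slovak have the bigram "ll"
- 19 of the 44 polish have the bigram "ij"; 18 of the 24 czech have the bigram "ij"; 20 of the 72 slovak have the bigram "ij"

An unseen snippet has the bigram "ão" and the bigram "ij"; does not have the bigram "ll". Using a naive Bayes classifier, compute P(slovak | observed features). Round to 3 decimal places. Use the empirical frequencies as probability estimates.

polish: (44/140) × (25/44) × (13/44) × (19/44) ≈ 0.0227826
czech: (24/140) × (9/24) × (6/24) × (18/24) ≈ 0.0120536
slovak: (72/140) × (61/72) × (19/72) × (20/72) ≈ 0.0319389
P(slovak | x) = 0.0319389 / 0.0667751 ≈ 0.478

0.478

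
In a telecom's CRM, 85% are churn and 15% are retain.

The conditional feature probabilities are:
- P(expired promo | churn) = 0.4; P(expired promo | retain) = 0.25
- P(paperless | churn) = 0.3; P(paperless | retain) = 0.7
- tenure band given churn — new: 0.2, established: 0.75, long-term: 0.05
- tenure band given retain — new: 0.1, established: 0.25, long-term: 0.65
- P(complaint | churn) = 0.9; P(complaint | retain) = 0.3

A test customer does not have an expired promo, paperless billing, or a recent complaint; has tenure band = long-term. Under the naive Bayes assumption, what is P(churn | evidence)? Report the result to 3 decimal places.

churn: 0.85 × (1−0.4) × (1−0.3) × 0.05 × (1−0.9) = 0.001785
retain: 0.15 × (1−0.25) × (1−0.7) × 0.65 × (1−0.3) = 0.01535625
P(churn | x) = 0.001785 / 0.01714125 ≈ 0.104

0.104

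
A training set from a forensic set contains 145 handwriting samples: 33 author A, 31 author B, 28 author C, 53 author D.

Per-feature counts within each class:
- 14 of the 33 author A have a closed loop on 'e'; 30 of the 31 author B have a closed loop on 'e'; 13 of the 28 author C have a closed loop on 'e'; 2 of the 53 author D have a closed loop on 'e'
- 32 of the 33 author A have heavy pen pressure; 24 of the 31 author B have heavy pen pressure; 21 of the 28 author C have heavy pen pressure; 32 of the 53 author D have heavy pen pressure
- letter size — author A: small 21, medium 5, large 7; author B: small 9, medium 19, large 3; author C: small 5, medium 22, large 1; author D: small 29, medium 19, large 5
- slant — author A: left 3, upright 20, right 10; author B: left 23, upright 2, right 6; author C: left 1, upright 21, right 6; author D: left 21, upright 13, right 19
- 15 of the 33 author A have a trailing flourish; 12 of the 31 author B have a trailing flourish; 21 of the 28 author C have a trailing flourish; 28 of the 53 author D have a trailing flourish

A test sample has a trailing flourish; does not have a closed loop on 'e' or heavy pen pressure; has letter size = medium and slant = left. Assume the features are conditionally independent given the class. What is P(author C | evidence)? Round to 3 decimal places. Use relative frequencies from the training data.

author A: (33/145) × (19/33) × (1/33) × (5/33) × (3/33) × (15/33) ≈ 0.0000248606
author B: (31/145) × (1/31) × (7/31) × (19/31) × (23/31) × (12/31) ≈ 0.000274123
author C: (28/145) × (15/28) × (7/28) × (22/28) × (1/28) × (21/28) ≈ 0.000544291
author D: (53/145) × (51/53) × (21/53) × (19/53) × (21/53) × (28/53) ≈ 0.010458
P(author C | x) = 0.000544291 / 0.0113012746 ≈ 0.048

0.048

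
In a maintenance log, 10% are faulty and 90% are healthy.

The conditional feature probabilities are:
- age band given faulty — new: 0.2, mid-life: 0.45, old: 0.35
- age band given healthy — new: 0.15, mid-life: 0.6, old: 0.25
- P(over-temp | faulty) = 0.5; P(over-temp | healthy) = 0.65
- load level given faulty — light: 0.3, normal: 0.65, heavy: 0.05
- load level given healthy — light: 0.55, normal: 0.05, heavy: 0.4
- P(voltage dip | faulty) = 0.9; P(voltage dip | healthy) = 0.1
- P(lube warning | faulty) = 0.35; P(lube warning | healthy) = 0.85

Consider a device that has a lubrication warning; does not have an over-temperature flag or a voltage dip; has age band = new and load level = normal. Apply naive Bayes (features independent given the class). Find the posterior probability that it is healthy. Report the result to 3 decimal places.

0.888

faulty: 0.1 × 0.2 × (1−0.5) × 0.65 × (1−0.9) × 0.35 = 0.0002275
healthy: 0.9 × 0.15 × (1−0.65) × 0.05 × (1−0.1) × 0.85 = 0.0018073125
P(healthy | x) = 0.0018073125 / 0.0020348125 ≈ 0.888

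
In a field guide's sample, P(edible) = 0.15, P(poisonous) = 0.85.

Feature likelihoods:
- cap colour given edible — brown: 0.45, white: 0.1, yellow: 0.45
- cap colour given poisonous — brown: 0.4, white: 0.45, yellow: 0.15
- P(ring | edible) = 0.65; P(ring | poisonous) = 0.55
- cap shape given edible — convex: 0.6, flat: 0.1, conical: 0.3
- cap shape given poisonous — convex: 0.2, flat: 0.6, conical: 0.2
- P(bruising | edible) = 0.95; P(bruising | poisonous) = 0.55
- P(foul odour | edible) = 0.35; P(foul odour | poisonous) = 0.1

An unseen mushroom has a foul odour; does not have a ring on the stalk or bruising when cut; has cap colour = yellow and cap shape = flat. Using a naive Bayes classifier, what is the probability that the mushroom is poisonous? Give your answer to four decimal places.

edible: 0.15 × 0.45 × (1−0.65) × 0.1 × (1−0.95) × 0.35 = 0.00004134375
poisonous: 0.85 × 0.15 × (1−0.55) × 0.6 × (1−0.55) × 0.1 = 0.001549125
P(poisonous | x) = 0.001549125 / 0.00159046875 ≈ 0.9740

0.9740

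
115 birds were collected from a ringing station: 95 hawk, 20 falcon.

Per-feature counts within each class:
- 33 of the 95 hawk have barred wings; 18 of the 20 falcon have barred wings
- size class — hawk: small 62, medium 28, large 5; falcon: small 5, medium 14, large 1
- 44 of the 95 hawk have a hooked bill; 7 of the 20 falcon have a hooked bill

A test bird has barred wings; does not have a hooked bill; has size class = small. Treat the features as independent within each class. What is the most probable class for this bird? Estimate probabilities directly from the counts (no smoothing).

hawk

hawk: (95/115) × (33/95) × (62/95) × (51/95) ≈ 0.100538
falcon: (20/115) × (18/20) × (5/20) × (13/20) ≈ 0.0254348
Highest score → hawk.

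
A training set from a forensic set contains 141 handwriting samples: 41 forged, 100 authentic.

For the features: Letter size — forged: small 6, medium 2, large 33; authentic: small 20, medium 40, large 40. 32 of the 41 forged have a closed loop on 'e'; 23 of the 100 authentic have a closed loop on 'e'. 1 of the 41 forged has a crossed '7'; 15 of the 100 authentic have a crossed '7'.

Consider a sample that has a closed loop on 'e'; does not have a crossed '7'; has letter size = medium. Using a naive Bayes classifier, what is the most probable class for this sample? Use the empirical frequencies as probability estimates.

authentic

forged: (41/141) × (2/41) × (32/41) × (40/41) ≈ 0.0108007
authentic: (100/141) × (40/100) × (23/100) × (85/100) ≈ 0.055461
Highest score → authentic.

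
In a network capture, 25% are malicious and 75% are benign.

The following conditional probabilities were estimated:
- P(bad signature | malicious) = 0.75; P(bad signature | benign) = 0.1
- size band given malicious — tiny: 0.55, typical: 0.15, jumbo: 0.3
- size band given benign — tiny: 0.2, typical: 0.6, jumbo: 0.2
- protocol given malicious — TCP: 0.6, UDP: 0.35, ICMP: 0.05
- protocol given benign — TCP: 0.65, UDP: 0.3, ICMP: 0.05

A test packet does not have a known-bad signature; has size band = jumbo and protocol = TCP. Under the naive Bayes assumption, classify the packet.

malicious: 0.25 × (1−0.75) × 0.3 × 0.6 = 0.01125
benign: 0.75 × (1−0.1) × 0.2 × 0.65 = 0.08775
Highest score → benign.

benign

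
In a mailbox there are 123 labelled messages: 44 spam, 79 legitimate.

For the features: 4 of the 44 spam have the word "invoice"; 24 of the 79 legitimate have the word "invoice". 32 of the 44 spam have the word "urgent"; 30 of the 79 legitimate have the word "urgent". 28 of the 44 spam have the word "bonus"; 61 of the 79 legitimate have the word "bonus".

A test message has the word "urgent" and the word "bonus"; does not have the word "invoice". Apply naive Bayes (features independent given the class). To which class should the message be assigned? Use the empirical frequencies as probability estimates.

spam: (44/123) × (40/44) × (32/44) × (28/44) ≈ 0.150507
legitimate: (79/123) × (55/79) × (30/79) × (61/79) ≈ 0.131116
Highest score → spam.

spam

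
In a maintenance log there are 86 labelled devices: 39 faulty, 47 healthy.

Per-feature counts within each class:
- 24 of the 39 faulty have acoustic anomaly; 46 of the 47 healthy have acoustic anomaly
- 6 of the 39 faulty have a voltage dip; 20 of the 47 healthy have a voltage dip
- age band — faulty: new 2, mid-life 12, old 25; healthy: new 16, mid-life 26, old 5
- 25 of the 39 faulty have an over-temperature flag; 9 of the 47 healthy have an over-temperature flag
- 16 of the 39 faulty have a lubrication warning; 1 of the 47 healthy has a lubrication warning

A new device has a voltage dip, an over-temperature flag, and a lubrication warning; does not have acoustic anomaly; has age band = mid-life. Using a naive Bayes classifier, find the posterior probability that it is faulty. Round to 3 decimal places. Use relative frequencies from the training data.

faulty: (39/86) × (15/39) × (6/39) × (12/39) × (25/39) × (16/39) ≈ 0.00217134
healthy: (47/86) × (1/47) × (20/47) × (26/47) × (9/47) × (1/47) ≈ 0.0000111521
P(faulty | x) = 0.00217134 / 0.0021824921 ≈ 0.995

0.995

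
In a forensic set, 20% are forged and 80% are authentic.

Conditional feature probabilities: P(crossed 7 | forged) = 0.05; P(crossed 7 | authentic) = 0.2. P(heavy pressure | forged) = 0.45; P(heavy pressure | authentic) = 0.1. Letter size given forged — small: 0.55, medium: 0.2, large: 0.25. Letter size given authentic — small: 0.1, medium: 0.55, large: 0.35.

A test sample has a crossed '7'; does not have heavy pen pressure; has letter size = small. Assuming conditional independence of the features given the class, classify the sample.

forged: 0.2 × 0.05 × (1−0.45) × 0.55 = 0.003025
authentic: 0.8 × 0.2 × (1−0.1) × 0.1 = 0.0144
Highest score → authentic.

authentic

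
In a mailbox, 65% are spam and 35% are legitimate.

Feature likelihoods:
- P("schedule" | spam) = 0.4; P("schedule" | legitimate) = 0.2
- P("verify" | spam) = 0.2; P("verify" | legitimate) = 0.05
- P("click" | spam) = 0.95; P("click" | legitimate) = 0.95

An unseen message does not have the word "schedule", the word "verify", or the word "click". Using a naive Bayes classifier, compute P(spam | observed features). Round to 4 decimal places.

spam: 0.65 × (1−0.4) × (1−0.2) × (1−0.95) = 0.0156
legitimate: 0.35 × (1−0.2) × (1−0.05) × (1−0.95) = 0.0133
P(spam | x) = 0.0156 / 0.0289 ≈ 0.5398

0.5398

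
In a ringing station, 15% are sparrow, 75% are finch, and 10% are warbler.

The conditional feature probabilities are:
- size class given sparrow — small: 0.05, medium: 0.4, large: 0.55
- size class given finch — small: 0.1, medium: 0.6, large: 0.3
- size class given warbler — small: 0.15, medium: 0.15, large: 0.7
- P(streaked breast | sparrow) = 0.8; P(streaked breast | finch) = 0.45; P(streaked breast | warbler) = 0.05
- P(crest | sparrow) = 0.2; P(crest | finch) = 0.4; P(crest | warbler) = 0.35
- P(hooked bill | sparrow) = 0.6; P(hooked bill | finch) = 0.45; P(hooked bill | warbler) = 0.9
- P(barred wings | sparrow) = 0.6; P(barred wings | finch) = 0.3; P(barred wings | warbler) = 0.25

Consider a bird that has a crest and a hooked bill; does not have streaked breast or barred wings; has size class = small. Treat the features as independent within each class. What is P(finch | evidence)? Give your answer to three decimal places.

0.602

sparrow: 0.15 × 0.05 × (1−0.8) × 0.2 × 0.6 × (1−0.6) = 0.000072
finch: 0.75 × 0.1 × (1−0.45) × 0.4 × 0.45 × (1−0.3) = 0.0051975
warbler: 0.1 × 0.15 × (1−0.05) × 0.35 × 0.9 × (1−0.25) = 0.0033665625
P(finch | x) = 0.0051975 / 0.0086360625 ≈ 0.602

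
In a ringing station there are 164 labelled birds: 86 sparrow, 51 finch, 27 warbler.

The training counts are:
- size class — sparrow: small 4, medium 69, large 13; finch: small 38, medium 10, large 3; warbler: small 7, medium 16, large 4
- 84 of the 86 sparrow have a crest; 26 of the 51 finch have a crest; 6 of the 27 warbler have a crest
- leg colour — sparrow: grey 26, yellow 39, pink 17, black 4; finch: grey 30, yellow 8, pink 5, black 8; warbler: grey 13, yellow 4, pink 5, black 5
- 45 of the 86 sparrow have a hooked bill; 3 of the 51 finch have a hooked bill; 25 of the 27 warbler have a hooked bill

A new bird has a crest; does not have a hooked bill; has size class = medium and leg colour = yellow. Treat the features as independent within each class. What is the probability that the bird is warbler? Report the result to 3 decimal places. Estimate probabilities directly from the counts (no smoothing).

sparrow: (86/164) × (69/86) × (84/86) × (39/86) × (41/86) ≈ 0.088846
finch: (51/164) × (10/51) × (26/51) × (8/51) × (48/51) ≈ 0.00458934
warbler: (27/164) × (16/27) × (6/27) × (4/27) × (2/27) ≈ 0.000237917
P(warbler | x) = 0.000237917 / 0.093673257 ≈ 0.003

0.003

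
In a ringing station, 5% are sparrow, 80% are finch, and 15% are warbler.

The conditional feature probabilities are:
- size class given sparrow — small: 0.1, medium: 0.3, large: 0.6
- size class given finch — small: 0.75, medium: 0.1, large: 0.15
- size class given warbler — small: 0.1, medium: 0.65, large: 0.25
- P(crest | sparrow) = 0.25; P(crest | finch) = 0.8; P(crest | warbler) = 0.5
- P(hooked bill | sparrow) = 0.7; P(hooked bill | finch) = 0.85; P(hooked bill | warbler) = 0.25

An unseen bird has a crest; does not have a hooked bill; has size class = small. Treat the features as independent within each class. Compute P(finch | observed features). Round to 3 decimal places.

sparrow: 0.05 × 0.1 × 0.25 × (1−0.7) = 0.000375
finch: 0.8 × 0.75 × 0.8 × (1−0.85) = 0.072
warbler: 0.15 × 0.1 × 0.5 × (1−0.25) = 0.005625
P(finch | x) = 0.072 / 0.078 ≈ 0.923

0.923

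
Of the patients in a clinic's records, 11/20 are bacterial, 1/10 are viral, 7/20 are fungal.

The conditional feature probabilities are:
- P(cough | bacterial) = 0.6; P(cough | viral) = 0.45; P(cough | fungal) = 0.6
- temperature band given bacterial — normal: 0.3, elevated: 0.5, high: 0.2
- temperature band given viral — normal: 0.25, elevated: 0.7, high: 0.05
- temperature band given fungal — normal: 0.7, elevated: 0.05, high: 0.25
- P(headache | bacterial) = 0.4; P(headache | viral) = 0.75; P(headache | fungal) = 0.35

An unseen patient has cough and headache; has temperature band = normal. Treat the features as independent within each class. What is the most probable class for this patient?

fungal

bacterial: 0.55 × 0.6 × 0.3 × 0.4 = 0.0396
viral: 0.1 × 0.45 × 0.25 × 0.75 = 0.0084375
fungal: 0.35 × 0.6 × 0.7 × 0.35 = 0.05145
Highest score → fungal.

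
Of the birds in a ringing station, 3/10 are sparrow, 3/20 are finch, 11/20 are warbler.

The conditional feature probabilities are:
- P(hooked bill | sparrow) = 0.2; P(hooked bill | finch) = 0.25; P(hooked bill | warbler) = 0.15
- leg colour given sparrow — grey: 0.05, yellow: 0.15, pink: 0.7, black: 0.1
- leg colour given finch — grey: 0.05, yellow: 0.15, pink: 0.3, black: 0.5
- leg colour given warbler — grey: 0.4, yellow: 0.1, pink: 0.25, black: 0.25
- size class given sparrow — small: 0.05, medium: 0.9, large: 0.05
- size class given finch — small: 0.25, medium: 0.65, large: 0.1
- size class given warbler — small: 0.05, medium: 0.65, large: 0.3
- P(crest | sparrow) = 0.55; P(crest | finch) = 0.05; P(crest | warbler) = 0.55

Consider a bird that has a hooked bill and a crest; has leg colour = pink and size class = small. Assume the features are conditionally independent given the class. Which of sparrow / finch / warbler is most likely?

sparrow: 0.3 × 0.2 × 0.7 × 0.05 × 0.55 = 0.001155
finch: 0.15 × 0.25 × 0.3 × 0.25 × 0.05 = 0.000140625
warbler: 0.55 × 0.15 × 0.25 × 0.05 × 0.55 = 0.0005671875
Highest score → sparrow.

sparrow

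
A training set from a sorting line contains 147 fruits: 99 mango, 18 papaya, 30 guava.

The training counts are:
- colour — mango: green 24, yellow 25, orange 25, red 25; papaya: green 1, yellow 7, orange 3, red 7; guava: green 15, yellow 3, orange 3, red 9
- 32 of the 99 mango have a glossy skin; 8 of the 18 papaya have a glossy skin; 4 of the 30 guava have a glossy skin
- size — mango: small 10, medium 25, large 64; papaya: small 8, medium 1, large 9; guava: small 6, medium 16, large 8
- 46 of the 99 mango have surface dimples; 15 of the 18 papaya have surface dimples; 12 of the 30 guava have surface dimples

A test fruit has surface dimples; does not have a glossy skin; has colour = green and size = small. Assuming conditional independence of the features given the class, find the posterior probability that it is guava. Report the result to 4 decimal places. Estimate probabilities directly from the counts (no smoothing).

mango: (99/147) × (24/99) × (67/99) × (10/99) × (46/99) ≈ 0.00518586
papaya: (18/147) × (1/18) × (10/18) × (8/18) × (15/18) ≈ 0.00139974
guava: (30/147) × (15/30) × (26/30) × (6/30) × (12/30) ≈ 0.00707483
P(guava | x) = 0.00707483 / 0.01366043 ≈ 0.5179

0.5179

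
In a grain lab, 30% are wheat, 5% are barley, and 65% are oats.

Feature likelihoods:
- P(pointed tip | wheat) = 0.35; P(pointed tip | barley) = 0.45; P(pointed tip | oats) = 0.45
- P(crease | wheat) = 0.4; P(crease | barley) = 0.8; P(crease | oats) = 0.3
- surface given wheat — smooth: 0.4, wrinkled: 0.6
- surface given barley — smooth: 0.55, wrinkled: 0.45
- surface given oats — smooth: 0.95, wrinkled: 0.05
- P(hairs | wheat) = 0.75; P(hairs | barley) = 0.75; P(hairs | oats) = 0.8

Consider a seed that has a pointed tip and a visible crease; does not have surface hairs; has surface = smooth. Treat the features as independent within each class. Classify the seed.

wheat: 0.3 × 0.35 × 0.4 × 0.4 × (1−0.75) = 0.0042
barley: 0.05 × 0.45 × 0.8 × 0.55 × (1−0.75) = 0.002475
oats: 0.65 × 0.45 × 0.3 × 0.95 × (1−0.8) = 0.0166725
Highest score → oats.

oats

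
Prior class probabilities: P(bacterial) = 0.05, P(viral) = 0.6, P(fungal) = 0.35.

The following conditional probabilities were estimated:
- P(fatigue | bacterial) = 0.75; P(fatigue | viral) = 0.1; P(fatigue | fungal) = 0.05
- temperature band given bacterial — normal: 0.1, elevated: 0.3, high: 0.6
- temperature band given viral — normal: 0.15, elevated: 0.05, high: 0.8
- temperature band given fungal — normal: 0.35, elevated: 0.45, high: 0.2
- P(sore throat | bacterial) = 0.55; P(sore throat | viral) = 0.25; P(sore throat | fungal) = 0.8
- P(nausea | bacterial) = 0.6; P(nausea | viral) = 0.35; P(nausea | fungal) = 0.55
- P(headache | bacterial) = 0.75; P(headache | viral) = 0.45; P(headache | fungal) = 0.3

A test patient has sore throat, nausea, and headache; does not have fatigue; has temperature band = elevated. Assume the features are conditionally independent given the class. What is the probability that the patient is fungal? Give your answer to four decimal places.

0.9084

bacterial: 0.05 × (1−0.75) × 0.3 × 0.55 × 0.6 × 0.75 = 0.000928125
viral: 0.6 × (1−0.1) × 0.05 × 0.25 × 0.35 × 0.45 = 0.001063125
fungal: 0.35 × (1−0.05) × 0.45 × 0.8 × 0.55 × 0.3 = 0.0197505
P(fungal | x) = 0.0197505 / 0.02174175 ≈ 0.9084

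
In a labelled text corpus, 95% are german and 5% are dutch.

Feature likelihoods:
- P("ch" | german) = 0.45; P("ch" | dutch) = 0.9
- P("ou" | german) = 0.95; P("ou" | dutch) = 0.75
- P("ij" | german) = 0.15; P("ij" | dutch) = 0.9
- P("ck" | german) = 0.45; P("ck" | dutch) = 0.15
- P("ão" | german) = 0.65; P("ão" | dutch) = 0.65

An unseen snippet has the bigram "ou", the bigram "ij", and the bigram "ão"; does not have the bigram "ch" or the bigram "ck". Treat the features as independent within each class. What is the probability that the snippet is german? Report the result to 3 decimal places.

german: 0.95 × (1−0.45) × 0.95 × 0.15 × (1−0.45) × 0.65 = 0.026618109375
dutch: 0.05 × (1−0.9) × 0.75 × 0.9 × (1−0.15) × 0.65 = 0.0018646875
P(german | x) = 0.026618109375 / 0.028482796875 ≈ 0.935

0.935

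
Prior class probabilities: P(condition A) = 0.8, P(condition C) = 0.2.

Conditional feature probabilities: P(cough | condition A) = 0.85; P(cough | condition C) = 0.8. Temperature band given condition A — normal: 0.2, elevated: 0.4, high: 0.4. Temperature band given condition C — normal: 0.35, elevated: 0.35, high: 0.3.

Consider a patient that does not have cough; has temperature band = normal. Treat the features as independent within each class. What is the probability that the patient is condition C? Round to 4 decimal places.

condition A: 0.8 × (1−0.85) × 0.2 = 0.024
condition C: 0.2 × (1−0.8) × 0.35 = 0.014
P(condition C | x) = 0.014 / 0.038 ≈ 0.3684

0.3684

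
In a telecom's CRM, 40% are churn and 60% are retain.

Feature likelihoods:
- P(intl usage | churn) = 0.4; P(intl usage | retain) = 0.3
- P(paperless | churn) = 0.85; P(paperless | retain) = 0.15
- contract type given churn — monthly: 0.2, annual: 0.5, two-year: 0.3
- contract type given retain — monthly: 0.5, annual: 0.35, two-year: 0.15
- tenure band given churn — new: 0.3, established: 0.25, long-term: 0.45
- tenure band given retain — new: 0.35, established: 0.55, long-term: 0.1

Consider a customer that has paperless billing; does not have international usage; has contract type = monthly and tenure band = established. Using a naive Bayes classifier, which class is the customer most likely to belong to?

retain

churn: 0.4 × (1−0.4) × 0.85 × 0.2 × 0.25 = 0.0102
retain: 0.6 × (1−0.3) × 0.15 × 0.5 × 0.55 = 0.017325
Highest score → retain.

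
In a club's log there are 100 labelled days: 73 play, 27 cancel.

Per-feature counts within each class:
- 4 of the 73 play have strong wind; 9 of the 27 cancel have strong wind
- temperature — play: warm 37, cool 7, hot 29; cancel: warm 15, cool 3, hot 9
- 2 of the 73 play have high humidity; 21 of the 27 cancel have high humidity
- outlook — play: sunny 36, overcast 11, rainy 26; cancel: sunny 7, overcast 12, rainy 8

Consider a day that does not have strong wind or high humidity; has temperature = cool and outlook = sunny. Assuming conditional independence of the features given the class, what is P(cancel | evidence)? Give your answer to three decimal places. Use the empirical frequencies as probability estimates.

play: (73/100) × (69/73) × (7/73) × (71/73) × (36/73) ≈ 0.0317351
cancel: (27/100) × (18/27) × (3/27) × (6/27) × (7/27) ≈ 0.00115226
P(cancel | x) = 0.00115226 / 0.03288736 ≈ 0.035

0.035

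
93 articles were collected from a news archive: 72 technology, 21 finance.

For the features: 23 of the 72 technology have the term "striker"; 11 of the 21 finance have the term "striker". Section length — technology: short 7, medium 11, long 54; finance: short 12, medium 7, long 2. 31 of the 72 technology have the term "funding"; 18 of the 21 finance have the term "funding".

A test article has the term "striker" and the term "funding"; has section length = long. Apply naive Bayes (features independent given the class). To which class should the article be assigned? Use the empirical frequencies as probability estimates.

technology

technology: (72/93) × (23/72) × (54/72) × (31/72) ≈ 0.0798611
finance: (21/93) × (11/21) × (2/21) × (18/21) ≈ 0.00965548
Highest score → technology.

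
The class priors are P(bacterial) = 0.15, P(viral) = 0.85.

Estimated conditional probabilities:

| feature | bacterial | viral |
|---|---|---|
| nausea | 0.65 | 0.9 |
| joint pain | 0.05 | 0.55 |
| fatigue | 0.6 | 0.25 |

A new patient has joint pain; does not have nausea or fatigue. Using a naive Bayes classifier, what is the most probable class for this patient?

viral

bacterial: 0.15 × (1−0.65) × 0.05 × (1−0.6) = 0.00105
viral: 0.85 × (1−0.9) × 0.55 × (1−0.25) = 0.0350625
Highest score → viral.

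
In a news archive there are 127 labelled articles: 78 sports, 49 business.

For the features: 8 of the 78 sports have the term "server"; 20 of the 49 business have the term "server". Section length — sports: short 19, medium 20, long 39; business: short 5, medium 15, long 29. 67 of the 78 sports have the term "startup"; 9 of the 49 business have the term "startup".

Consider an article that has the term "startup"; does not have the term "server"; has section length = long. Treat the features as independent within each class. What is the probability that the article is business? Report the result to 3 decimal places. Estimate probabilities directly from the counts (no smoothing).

0.095

sports: (78/127) × (70/78) × (39/78) × (67/78) ≈ 0.236725
business: (49/127) × (29/49) × (29/49) × (9/49) ≈ 0.0248223
P(business | x) = 0.0248223 / 0.2615473 ≈ 0.095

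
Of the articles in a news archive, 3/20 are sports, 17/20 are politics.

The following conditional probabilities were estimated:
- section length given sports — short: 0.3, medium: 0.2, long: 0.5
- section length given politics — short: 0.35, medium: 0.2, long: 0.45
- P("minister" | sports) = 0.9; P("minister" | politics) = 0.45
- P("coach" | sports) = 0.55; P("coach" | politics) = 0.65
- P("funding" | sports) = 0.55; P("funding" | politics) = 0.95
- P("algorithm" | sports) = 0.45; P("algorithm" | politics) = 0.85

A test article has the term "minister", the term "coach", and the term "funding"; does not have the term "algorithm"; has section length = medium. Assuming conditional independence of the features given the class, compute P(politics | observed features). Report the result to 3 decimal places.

sports: 0.15 × 0.2 × 0.9 × 0.55 × 0.55 × (1−0.45) = 0.004492125
politics: 0.85 × 0.2 × 0.45 × 0.65 × 0.95 × (1−0.85) = 0.0070858125
P(politics | x) = 0.0070858125 / 0.0115779375 ≈ 0.612

0.612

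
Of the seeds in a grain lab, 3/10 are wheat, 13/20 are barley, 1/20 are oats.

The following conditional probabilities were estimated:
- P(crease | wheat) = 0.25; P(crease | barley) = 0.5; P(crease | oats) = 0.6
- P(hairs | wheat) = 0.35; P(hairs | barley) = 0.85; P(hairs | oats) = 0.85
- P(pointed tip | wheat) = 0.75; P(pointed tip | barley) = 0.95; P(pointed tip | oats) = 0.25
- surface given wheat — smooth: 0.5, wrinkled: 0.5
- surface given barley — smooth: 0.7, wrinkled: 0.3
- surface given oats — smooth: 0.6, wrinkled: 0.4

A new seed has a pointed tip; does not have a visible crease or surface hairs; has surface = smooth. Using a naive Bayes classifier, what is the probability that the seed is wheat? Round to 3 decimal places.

wheat: 0.3 × (1−0.25) × (1−0.35) × 0.75 × 0.5 = 0.05484375
barley: 0.65 × (1−0.5) × (1−0.85) × 0.95 × 0.7 = 0.03241875
oats: 0.05 × (1−0.6) × (1−0.85) × 0.25 × 0.6 = 0.00045
P(wheat | x) = 0.05484375 / 0.0877125 ≈ 0.625

0.625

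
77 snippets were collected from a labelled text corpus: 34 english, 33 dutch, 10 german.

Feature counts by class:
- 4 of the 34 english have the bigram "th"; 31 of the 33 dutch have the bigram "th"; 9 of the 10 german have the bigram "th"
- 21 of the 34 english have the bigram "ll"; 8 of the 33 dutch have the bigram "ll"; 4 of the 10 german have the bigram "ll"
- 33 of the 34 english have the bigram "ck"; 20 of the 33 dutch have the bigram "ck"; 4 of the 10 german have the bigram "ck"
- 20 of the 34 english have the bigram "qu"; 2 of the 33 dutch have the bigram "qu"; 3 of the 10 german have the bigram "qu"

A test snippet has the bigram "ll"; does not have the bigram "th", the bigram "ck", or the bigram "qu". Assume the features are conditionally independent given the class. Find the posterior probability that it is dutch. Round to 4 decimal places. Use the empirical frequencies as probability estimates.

english: (34/77) × (30/34) × (21/34) × (1/34) × (14/34) ≈ 0.00291435
dutch: (33/77) × (2/33) × (8/33) × (13/33) × (31/33) ≈ 0.0023302
german: (10/77) × (1/10) × (4/10) × (6/10) × (7/10) ≈ 0.00218182
P(dutch | x) = 0.0023302 / 0.00742637 ≈ 0.3138

0.3138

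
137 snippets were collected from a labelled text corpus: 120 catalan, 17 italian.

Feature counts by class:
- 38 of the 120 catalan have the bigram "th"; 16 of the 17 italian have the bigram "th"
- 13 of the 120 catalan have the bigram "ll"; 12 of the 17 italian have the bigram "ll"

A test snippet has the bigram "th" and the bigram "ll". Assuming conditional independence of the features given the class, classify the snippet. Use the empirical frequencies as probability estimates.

catalan: (120/137) × (38/120) × (13/120) ≈ 0.0300487
italian: (17/137) × (16/17) × (12/17) ≈ 0.0824388
Highest score → italian.

italian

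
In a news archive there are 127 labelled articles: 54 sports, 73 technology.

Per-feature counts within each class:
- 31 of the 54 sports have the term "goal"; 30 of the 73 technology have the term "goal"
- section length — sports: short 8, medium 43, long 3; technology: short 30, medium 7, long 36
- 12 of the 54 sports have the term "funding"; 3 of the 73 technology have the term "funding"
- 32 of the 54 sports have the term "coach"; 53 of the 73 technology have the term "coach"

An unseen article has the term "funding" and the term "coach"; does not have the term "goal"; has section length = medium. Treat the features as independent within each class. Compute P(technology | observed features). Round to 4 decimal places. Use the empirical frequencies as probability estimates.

sports: (54/127) × (23/54) × (43/54) × (12/54) × (32/54) ≈ 0.0189908
technology: (73/127) × (43/73) × (7/73) × (3/73) × (53/73) ≈ 0.000968705
P(technology | x) = 0.000968705 / 0.019959505 ≈ 0.0485

0.0485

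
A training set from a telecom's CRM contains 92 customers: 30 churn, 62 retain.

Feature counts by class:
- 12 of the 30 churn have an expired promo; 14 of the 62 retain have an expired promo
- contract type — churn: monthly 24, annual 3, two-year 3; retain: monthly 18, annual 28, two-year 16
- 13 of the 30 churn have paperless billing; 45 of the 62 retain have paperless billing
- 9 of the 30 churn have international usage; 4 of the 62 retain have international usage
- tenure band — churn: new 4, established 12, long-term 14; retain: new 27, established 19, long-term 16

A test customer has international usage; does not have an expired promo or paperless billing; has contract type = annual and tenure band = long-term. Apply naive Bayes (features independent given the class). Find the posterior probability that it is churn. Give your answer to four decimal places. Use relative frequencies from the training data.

0.5907

churn: (30/92) × (18/30) × (3/30) × (17/30) × (9/30) × (14/30) ≈ 0.00155217
retain: (62/92) × (48/62) × (28/62) × (17/62) × (4/62) × (16/62) ≈ 0.00107566
P(churn | x) = 0.00155217 / 0.00262783 ≈ 0.5907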